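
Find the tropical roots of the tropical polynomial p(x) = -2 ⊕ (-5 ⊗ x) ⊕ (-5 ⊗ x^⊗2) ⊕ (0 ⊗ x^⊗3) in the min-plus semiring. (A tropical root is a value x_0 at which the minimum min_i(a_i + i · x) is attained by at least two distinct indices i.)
Roots: {-5, 0, 3}

Each tropical root is a break point of the lower envelope of the lines y = a_i + i · x (there are 4 lines, with slopes 0, 1, ..., 3). Only the lines that attain the minimum somewhere contribute to roots; other lines are dominated. Here the surviving (envelope) indices are i = 3, i = 2, i = 1, i = 0.
Intersections between consecutive envelope lines give the roots: for adjacent envelope indices i < j the intersection is x = (a_i − a_j) / (j − i). Reading off the sorted break points: {-5, 0, 3}.
Verification: at each break x_0, at least two indices attain the minimum of min_i(a_i + i · x_0).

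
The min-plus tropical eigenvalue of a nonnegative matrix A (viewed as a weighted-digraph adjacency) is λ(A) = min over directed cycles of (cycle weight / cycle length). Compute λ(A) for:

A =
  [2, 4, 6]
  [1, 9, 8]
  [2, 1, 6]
λ(A) = 2

Enumerate directed cycles and compute their means (weight / length). Sample:
  cycle 0 → 0: weight = 2, length = 1, mean = 2/1 ≈ 2.000
  cycle 1 → 1: weight = 9, length = 1, mean = 9/1 ≈ 9.000
  cycle 2 → 2: weight = 6, length = 1, mean = 6/1 ≈ 6.000
  cycle 0 → 1 → 0: weight = 5, length = 2, mean = 5/2 ≈ 2.500
  cycle 0 → 2 → 0: weight = 8, length = 2, mean = 8/2 ≈ 4.000
  cycle 1 → 0 → 1: weight = 5, length = 2, mean = 5/2 ≈ 2.500
Minimum mean = 2.000, attained e.g. along the cycle 0 → 0 with weight 2 and length 1. So λ(A) = 2/1 = 2.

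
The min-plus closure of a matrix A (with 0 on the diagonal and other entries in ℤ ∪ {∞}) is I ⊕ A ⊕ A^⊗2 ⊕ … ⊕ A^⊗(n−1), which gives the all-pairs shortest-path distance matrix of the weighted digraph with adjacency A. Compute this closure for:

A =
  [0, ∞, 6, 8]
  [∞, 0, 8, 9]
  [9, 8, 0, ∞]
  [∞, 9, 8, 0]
Closure =
  [0, 14, 6, 8]
  [17, 0, 8, 9]
  [9, 8, 0, 17]
  [17, 9, 8, 0]

This is the Floyd-Warshall all-pairs shortest-path computation. For each intermediate vertex k = 0, 1, …, 3, update dist[i][j] ← min(dist[i][j], dist[i][k] + dist[k][j]). The final matrix gives, for each (i, j), the minimum total weight of any directed path from i to j (possibly empty when i = j).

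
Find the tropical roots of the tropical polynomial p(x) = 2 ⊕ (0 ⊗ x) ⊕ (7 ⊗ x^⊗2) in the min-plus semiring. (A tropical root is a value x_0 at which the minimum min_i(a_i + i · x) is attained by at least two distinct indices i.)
Roots: {-7, 2}

Each tropical root is a break point of the lower envelope of the lines y = a_i + i · x (there are 3 lines, with slopes 0, 1, ..., 2). Only the lines that attain the minimum somewhere contribute to roots; other lines are dominated. Here the surviving (envelope) indices are i = 2, i = 1, i = 0.
Intersections between consecutive envelope lines give the roots: for adjacent envelope indices i < j the intersection is x = (a_i − a_j) / (j − i). Reading off the sorted break points: {-7, 2}.
Verification: at each break x_0, at least two indices attain the minimum of min_i(a_i + i · x_0).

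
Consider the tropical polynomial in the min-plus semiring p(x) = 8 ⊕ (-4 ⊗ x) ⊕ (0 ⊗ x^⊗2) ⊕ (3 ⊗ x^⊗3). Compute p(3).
p(3) = -1

A tropical monomial a ⊗ x^⊗i evaluates to a + i · x. Evaluating each term at x = 3:
  Term 0 contributes 8 + 0 · 3 = 8
  Term 1 contributes -4 + 1 · 3 = -1
  Term 2 contributes 0 + 2 · 3 = 6
  Term 3 contributes 3 + 3 · 3 = 12
p(3) = ⊕ of these = min[8, -1, 6, 12] = -1.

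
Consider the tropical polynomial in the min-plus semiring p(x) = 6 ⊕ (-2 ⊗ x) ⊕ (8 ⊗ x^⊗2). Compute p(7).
p(7) = 5

A tropical monomial a ⊗ x^⊗i evaluates to a + i · x. Evaluating each term at x = 7:
  Term 0 contributes 6 + 0 · 7 = 6
  Term 1 contributes -2 + 1 · 7 = 5
  Term 2 contributes 8 + 2 · 7 = 22
p(7) = ⊕ of these = min[6, 5, 22] = 5.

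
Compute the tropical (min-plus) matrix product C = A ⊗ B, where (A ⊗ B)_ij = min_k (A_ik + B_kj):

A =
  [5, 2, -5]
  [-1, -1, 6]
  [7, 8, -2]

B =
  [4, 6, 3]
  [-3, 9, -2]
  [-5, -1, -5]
A ⊗ B =
  [-10, -6, -10]
  [-4, 5, -3]
  [-7, -3, -7]

Apply the min-plus product entry-by-entry:
  C[0][0] = min over k of (A[0][0] + B[0][0] = 5 + 4 = 9, A[0][1] + B[1][0] = 2 + -3 = -1, A[0][2] + B[2][0] = -5 + -5 = -10) = -10 (attained at k = 2)
  C[0][1] = min over k of (A[0][0] + B[0][1] = 5 + 6 = 11, A[0][1] + B[1][1] = 2 + 9 = 11, A[0][2] + B[2][1] = -5 + -1 = -6) = -6 (attained at k = 2)
  C[0][2] = min over k of (A[0][0] + B[0][2] = 5 + 3 = 8, A[0][1] + B[1][2] = 2 + -2 = 0, A[0][2] + B[2][2] = -5 + -5 = -10) = -10 (attained at k = 2)
  C[1][0] = min over k of (A[1][0] + B[0][0] = -1 + 4 = 3, A[1][1] + B[1][0] = -1 + -3 = -4, A[1][2] + B[2][0] = 6 + -5 = 1) = -4 (attained at k = 1)
  C[1][1] = min over k of (A[1][0] + B[0][1] = -1 + 6 = 5, A[1][1] + B[1][1] = -1 + 9 = 8, A[1][2] + B[2][1] = 6 + -1 = 5) = 5 (attained at k = 0)
  C[1][2] = min over k of (A[1][0] + B[0][2] = -1 + 3 = 2, A[1][1] + B[1][2] = -1 + -2 = -3, A[1][2] + B[2][2] = 6 + -5 = 1) = -3 (attained at k = 1)
  C[2][0] = min over k of (A[2][0] + B[0][0] = 7 + 4 = 11, A[2][1] + B[1][0] = 8 + -3 = 5, A[2][2] + B[2][0] = -2 + -5 = -7) = -7 (attained at k = 2)
  C[2][1] = min over k of (A[2][0] + B[0][1] = 7 + 6 = 13, A[2][1] + B[1][1] = 8 + 9 = 17, A[2][2] + B[2][1] = -2 + -1 = -3) = -3 (attained at k = 2)
  C[2][2] = min over k of (A[2][0] + B[0][2] = 7 + 3 = 10, A[2][1] + B[1][2] = 8 + -2 = 6, A[2][2] + B[2][2] = -2 + -5 = -7) = -7 (attained at k = 2)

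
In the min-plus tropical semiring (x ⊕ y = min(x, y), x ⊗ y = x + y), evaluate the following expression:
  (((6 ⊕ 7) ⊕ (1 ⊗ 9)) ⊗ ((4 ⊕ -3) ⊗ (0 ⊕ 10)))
(((6 ⊕ 7) ⊕ (1 ⊗ 9)) ⊗ ((4 ⊕ -3) ⊗ (0 ⊕ 10))) = 3

Expand innermost to outermost. Recall ⊕ takes the minimum of its arguments and ⊗ takes their sum. Working out the expression (((6 ⊕ 7) ⊕ (1 ⊗ 9)) ⊗ ((4 ⊕ -3) ⊗ (0 ⊕ 10))) gives 3.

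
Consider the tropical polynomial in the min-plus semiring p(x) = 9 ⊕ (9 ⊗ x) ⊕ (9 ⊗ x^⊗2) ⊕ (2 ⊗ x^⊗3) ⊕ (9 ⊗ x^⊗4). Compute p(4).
p(4) = 9

A tropical monomial a ⊗ x^⊗i evaluates to a + i · x. Evaluating each term at x = 4:
  Term 0 contributes 9 + 0 · 4 = 9
  Term 1 contributes 9 + 1 · 4 = 13
  Term 2 contributes 9 + 2 · 4 = 17
  Term 3 contributes 2 + 3 · 4 = 14
  Term 4 contributes 9 + 4 · 4 = 25
p(4) = ⊕ of these = min[9, 13, 17, 14, 25] = 9.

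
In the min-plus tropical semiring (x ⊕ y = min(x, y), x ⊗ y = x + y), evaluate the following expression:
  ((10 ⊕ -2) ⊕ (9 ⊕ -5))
((10 ⊕ -2) ⊕ (9 ⊕ -5)) = -5

Expand innermost to outermost. Recall ⊕ takes the minimum of its arguments and ⊗ takes their sum. Working out the expression ((10 ⊕ -2) ⊕ (9 ⊕ -5)) gives -5.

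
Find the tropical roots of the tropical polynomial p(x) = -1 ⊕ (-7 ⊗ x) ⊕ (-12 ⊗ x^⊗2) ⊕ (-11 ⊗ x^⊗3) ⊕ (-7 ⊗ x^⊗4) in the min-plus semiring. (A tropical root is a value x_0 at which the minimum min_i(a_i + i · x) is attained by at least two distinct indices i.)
Roots: {-4, -1, 5, 6}

Each tropical root is a break point of the lower envelope of the lines y = a_i + i · x (there are 5 lines, with slopes 0, 1, ..., 4). Only the lines that attain the minimum somewhere contribute to roots; other lines are dominated. Here the surviving (envelope) indices are i = 4, i = 3, i = 2, i = 1, i = 0.
Intersections between consecutive envelope lines give the roots: for adjacent envelope indices i < j the intersection is x = (a_i − a_j) / (j − i). Reading off the sorted break points: {-4, -1, 5, 6}.
Verification: at each break x_0, at least two indices attain the minimum of min_i(a_i + i · x_0).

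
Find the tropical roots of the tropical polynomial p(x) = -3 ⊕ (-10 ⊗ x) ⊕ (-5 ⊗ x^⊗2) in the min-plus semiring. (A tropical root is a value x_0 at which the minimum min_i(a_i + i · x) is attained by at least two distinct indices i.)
Roots: {-5, 7}

Each tropical root is a break point of the lower envelope of the lines y = a_i + i · x (there are 3 lines, with slopes 0, 1, ..., 2). Only the lines that attain the minimum somewhere contribute to roots; other lines are dominated. Here the surviving (envelope) indices are i = 2, i = 1, i = 0.
Intersections between consecutive envelope lines give the roots: for adjacent envelope indices i < j the intersection is x = (a_i − a_j) / (j − i). Reading off the sorted break points: {-5, 7}.
Verification: at each break x_0, at least two indices attain the minimum of min_i(a_i + i · x_0).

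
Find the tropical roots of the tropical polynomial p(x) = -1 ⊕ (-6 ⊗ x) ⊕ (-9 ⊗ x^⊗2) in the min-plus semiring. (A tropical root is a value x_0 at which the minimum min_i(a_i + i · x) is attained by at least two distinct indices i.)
Roots: {3, 5}

Each tropical root is a break point of the lower envelope of the lines y = a_i + i · x (there are 3 lines, with slopes 0, 1, ..., 2). Only the lines that attain the minimum somewhere contribute to roots; other lines are dominated. Here the surviving (envelope) indices are i = 2, i = 1, i = 0.
Intersections between consecutive envelope lines give the roots: for adjacent envelope indices i < j the intersection is x = (a_i − a_j) / (j − i). Reading off the sorted break points: {3, 5}.
Verification: at each break x_0, at least two indices attain the minimum of min_i(a_i + i · x_0).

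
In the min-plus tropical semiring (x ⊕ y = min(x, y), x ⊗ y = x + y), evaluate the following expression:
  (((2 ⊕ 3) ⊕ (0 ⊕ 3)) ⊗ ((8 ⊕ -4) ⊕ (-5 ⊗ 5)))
(((2 ⊕ 3) ⊕ (0 ⊕ 3)) ⊗ ((8 ⊕ -4) ⊕ (-5 ⊗ 5))) = -4

Expand innermost to outermost. Recall ⊕ takes the minimum of its arguments and ⊗ takes their sum. Working out the expression (((2 ⊕ 3) ⊕ (0 ⊕ 3)) ⊗ ((8 ⊕ -4) ⊕ (-5 ⊗ 5))) gives -4.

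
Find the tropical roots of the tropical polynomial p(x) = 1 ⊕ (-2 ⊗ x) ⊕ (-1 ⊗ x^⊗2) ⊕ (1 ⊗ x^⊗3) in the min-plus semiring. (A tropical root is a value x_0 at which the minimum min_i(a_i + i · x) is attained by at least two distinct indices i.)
Roots: {-2, -1, 3}

Each tropical root is a break point of the lower envelope of the lines y = a_i + i · x (there are 4 lines, with slopes 0, 1, ..., 3). Only the lines that attain the minimum somewhere contribute to roots; other lines are dominated. Here the surviving (envelope) indices are i = 3, i = 2, i = 1, i = 0.
Intersections between consecutive envelope lines give the roots: for adjacent envelope indices i < j the intersection is x = (a_i − a_j) / (j − i). Reading off the sorted break points: {-2, -1, 3}.
Verification: at each break x_0, at least two indices attain the minimum of min_i(a_i + i · x_0).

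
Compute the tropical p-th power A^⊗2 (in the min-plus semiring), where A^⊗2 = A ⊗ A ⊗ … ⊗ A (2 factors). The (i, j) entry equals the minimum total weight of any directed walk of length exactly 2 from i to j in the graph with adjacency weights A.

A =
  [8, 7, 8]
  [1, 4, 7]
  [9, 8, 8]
A^⊗2 =
  [8, 11, 14]
  [5, 8, 9]
  [9, 12, 15]

Each entry (A^⊗2)_ij equals the minimum over all length-2 walks i = v_0 → v_1 → … → v_2 = j of Σ_t A[v_t][v_{t+1}]. For example, for (i, j) = (0, 2) we minimise over 3 possible intermediate vertex sequences; the minimum is 14, attained along the walk 0 → 1 → 2.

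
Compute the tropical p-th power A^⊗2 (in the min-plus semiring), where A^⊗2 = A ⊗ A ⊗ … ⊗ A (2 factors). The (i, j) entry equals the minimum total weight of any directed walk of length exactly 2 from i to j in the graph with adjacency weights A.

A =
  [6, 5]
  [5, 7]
A^⊗2 =
  [10, 11]
  [11, 10]

Each entry (A^⊗2)_ij equals the minimum over all length-2 walks i = v_0 → v_1 → … → v_2 = j of Σ_t A[v_t][v_{t+1}]. For example, for (i, j) = (0, 1) we minimise over 2 possible intermediate vertex sequences; the minimum is 11, attained along the walk 0 → 0 → 1.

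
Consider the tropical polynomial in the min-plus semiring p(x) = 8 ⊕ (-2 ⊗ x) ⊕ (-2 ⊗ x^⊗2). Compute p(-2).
p(-2) = -6

A tropical monomial a ⊗ x^⊗i evaluates to a + i · x. Evaluating each term at x = -2:
  Term 0 contributes 8 + 0 · -2 = 8
  Term 1 contributes -2 + 1 · -2 = -4
  Term 2 contributes -2 + 2 · -2 = -6
p(-2) = ⊕ of these = min[8, -4, -6] = -6.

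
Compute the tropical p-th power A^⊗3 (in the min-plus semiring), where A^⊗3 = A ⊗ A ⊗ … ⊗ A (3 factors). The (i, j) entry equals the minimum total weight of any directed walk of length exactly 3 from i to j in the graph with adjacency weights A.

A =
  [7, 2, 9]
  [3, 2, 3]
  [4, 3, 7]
A^⊗3 =
  [7, 6, 7]
  [7, 6, 7]
  [8, 7, 8]

Each entry (A^⊗3)_ij equals the minimum over all length-3 walks i = v_0 → v_1 → … → v_3 = j of Σ_t A[v_t][v_{t+1}]. For example, for (i, j) = (0, 2) we minimise over 9 possible intermediate vertex sequences; the minimum is 7, attained along the walk 0 → 1 → 1 → 2.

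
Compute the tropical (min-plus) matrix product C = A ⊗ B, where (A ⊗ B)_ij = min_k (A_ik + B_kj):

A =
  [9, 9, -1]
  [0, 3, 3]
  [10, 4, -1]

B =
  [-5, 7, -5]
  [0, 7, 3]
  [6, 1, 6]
A ⊗ B =
  [4, 0, 4]
  [-5, 4, -5]
  [4, 0, 5]

Apply the min-plus product entry-by-entry:
  C[0][0] = min over k of (A[0][0] + B[0][0] = 9 + -5 = 4, A[0][1] + B[1][0] = 9 + 0 = 9, A[0][2] + B[2][0] = -1 + 6 = 5) = 4 (attained at k = 0)
  C[0][1] = min over k of (A[0][0] + B[0][1] = 9 + 7 = 16, A[0][1] + B[1][1] = 9 + 7 = 16, A[0][2] + B[2][1] = -1 + 1 = 0) = 0 (attained at k = 2)
  C[0][2] = min over k of (A[0][0] + B[0][2] = 9 + -5 = 4, A[0][1] + B[1][2] = 9 + 3 = 12, A[0][2] + B[2][2] = -1 + 6 = 5) = 4 (attained at k = 0)
  C[1][0] = min over k of (A[1][0] + B[0][0] = 0 + -5 = -5, A[1][1] + B[1][0] = 3 + 0 = 3, A[1][2] + B[2][0] = 3 + 6 = 9) = -5 (attained at k = 0)
  C[1][1] = min over k of (A[1][0] + B[0][1] = 0 + 7 = 7, A[1][1] + B[1][1] = 3 + 7 = 10, A[1][2] + B[2][1] = 3 + 1 = 4) = 4 (attained at k = 2)
  C[1][2] = min over k of (A[1][0] + B[0][2] = 0 + -5 = -5, A[1][1] + B[1][2] = 3 + 3 = 6, A[1][2] + B[2][2] = 3 + 6 = 9) = -5 (attained at k = 0)
  C[2][0] = min over k of (A[2][0] + B[0][0] = 10 + -5 = 5, A[2][1] + B[1][0] = 4 + 0 = 4, A[2][2] + B[2][0] = -1 + 6 = 5) = 4 (attained at k = 1)
  C[2][1] = min over k of (A[2][0] + B[0][1] = 10 + 7 = 17, A[2][1] + B[1][1] = 4 + 7 = 11, A[2][2] + B[2][1] = -1 + 1 = 0) = 0 (attained at k = 2)
  C[2][2] = min over k of (A[2][0] + B[0][2] = 10 + -5 = 5, A[2][1] + B[1][2] = 4 + 3 = 7, A[2][2] + B[2][2] = -1 + 6 = 5) = 5 (attained at k = 0)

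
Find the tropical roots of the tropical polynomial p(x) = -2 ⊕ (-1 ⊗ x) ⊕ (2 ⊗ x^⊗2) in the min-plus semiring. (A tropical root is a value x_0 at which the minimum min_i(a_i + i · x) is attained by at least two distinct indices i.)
Roots: {-3, -1}

Each tropical root is a break point of the lower envelope of the lines y = a_i + i · x (there are 3 lines, with slopes 0, 1, ..., 2). Only the lines that attain the minimum somewhere contribute to roots; other lines are dominated. Here the surviving (envelope) indices are i = 2, i = 1, i = 0.
Intersections between consecutive envelope lines give the roots: for adjacent envelope indices i < j the intersection is x = (a_i − a_j) / (j − i). Reading off the sorted break points: {-3, -1}.
Verification: at each break x_0, at least two indices attain the minimum of min_i(a_i + i · x_0).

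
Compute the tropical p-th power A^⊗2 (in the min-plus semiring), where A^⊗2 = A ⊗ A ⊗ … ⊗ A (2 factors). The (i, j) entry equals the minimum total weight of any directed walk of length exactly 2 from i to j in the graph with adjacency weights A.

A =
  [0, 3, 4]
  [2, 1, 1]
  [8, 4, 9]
A^⊗2 =
  [0, 3, 4]
  [2, 2, 2]
  [6, 5, 5]

Each entry (A^⊗2)_ij equals the minimum over all length-2 walks i = v_0 → v_1 → … → v_2 = j of Σ_t A[v_t][v_{t+1}]. For example, for (i, j) = (0, 2) we minimise over 3 possible intermediate vertex sequences; the minimum is 4, attained along the walk 0 → 0 → 2.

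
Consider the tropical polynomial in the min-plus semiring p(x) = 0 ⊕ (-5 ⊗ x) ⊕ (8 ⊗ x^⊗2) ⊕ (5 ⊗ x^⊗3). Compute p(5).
p(5) = 0

A tropical monomial a ⊗ x^⊗i evaluates to a + i · x. Evaluating each term at x = 5:
  Term 0 contributes 0 + 0 · 5 = 0
  Term 1 contributes -5 + 1 · 5 = 0
  Term 2 contributes 8 + 2 · 5 = 18
  Term 3 contributes 5 + 3 · 5 = 20
p(5) = ⊕ of these = min[0, 0, 18, 20] = 0.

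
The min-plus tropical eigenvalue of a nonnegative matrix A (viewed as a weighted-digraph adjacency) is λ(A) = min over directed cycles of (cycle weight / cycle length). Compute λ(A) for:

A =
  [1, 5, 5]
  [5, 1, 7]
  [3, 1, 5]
λ(A) = 1

Enumerate directed cycles and compute their means (weight / length). Sample:
  cycle 0 → 0: weight = 1, length = 1, mean = 1/1 ≈ 1.000
  cycle 1 → 1: weight = 1, length = 1, mean = 1/1 ≈ 1.000
  cycle 2 → 2: weight = 5, length = 1, mean = 5/1 ≈ 5.000
  cycle 0 → 1 → 0: weight = 10, length = 2, mean = 10/2 ≈ 5.000
  cycle 0 → 2 → 0: weight = 8, length = 2, mean = 8/2 ≈ 4.000
  cycle 1 → 0 → 1: weight = 10, length = 2, mean = 10/2 ≈ 5.000
Minimum mean = 1.000, attained e.g. along the cycle 0 → 0 with weight 1 and length 1. So λ(A) = 1/1 = 1.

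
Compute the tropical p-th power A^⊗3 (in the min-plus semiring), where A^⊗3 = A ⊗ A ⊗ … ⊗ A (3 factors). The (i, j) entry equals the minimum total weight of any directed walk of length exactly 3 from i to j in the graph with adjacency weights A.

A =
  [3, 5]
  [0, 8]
A^⊗3 =
  [8, 10]
  [5, 8]

Each entry (A^⊗3)_ij equals the minimum over all length-3 walks i = v_0 → v_1 → … → v_3 = j of Σ_t A[v_t][v_{t+1}]. For example, for (i, j) = (0, 1) we minimise over 4 possible intermediate vertex sequences; the minimum is 10, attained along the walk 0 → 1 → 0 → 1.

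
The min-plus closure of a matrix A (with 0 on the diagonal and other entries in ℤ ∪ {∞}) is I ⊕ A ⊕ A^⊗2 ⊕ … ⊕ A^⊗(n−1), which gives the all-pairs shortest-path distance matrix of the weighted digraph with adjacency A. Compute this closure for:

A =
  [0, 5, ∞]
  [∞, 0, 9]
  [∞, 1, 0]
Closure =
  [0, 5, 14]
  [∞, 0, 9]
  [∞, 1, 0]

This is the Floyd-Warshall all-pairs shortest-path computation. For each intermediate vertex k = 0, 1, …, 2, update dist[i][j] ← min(dist[i][j], dist[i][k] + dist[k][j]). The final matrix gives, for each (i, j), the minimum total weight of any directed path from i to j (possibly empty when i = j).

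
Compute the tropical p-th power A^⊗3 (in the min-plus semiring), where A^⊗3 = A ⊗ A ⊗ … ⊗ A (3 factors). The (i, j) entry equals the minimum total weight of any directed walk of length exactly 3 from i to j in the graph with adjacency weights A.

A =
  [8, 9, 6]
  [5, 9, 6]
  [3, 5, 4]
A^⊗3 =
  [13, 15, 14]
  [13, 15, 14]
  [11, 13, 12]

Each entry (A^⊗3)_ij equals the minimum over all length-3 walks i = v_0 → v_1 → … → v_3 = j of Σ_t A[v_t][v_{t+1}]. For example, for (i, j) = (0, 2) we minimise over 9 possible intermediate vertex sequences; the minimum is 14, attained along the walk 0 → 2 → 2 → 2.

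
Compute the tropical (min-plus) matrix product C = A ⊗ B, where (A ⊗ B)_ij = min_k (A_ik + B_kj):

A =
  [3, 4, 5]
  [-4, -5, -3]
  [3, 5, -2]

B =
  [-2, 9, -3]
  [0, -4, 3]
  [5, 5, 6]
A ⊗ B =
  [1, 0, 0]
  [-6, -9, -7]
  [1, 1, 0]

Apply the min-plus product entry-by-entry:
  C[0][0] = min over k of (A[0][0] + B[0][0] = 3 + -2 = 1, A[0][1] + B[1][0] = 4 + 0 = 4, A[0][2] + B[2][0] = 5 + 5 = 10) = 1 (attained at k = 0)
  C[0][1] = min over k of (A[0][0] + B[0][1] = 3 + 9 = 12, A[0][1] + B[1][1] = 4 + -4 = 0, A[0][2] + B[2][1] = 5 + 5 = 10) = 0 (attained at k = 1)
  C[0][2] = min over k of (A[0][0] + B[0][2] = 3 + -3 = 0, A[0][1] + B[1][2] = 4 + 3 = 7, A[0][2] + B[2][2] = 5 + 6 = 11) = 0 (attained at k = 0)
  C[1][0] = min over k of (A[1][0] + B[0][0] = -4 + -2 = -6, A[1][1] + B[1][0] = -5 + 0 = -5, A[1][2] + B[2][0] = -3 + 5 = 2) = -6 (attained at k = 0)
  C[1][1] = min over k of (A[1][0] + B[0][1] = -4 + 9 = 5, A[1][1] + B[1][1] = -5 + -4 = -9, A[1][2] + B[2][1] = -3 + 5 = 2) = -9 (attained at k = 1)
  C[1][2] = min over k of (A[1][0] + B[0][2] = -4 + -3 = -7, A[1][1] + B[1][2] = -5 + 3 = -2, A[1][2] + B[2][2] = -3 + 6 = 3) = -7 (attained at k = 0)
  C[2][0] = min over k of (A[2][0] + B[0][0] = 3 + -2 = 1, A[2][1] + B[1][0] = 5 + 0 = 5, A[2][2] + B[2][0] = -2 + 5 = 3) = 1 (attained at k = 0)
  C[2][1] = min over k of (A[2][0] + B[0][1] = 3 + 9 = 12, A[2][1] + B[1][1] = 5 + -4 = 1, A[2][2] + B[2][1] = -2 + 5 = 3) = 1 (attained at k = 1)
  C[2][2] = min over k of (A[2][0] + B[0][2] = 3 + -3 = 0, A[2][1] + B[1][2] = 5 + 3 = 8, A[2][2] + B[2][2] = -2 + 6 = 4) = 0 (attained at k = 0)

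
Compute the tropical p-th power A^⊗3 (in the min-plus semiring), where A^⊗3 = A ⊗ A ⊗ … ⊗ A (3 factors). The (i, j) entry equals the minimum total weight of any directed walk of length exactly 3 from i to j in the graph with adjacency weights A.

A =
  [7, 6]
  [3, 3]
A^⊗3 =
  [12, 12]
  [9, 9]

Each entry (A^⊗3)_ij equals the minimum over all length-3 walks i = v_0 → v_1 → … → v_3 = j of Σ_t A[v_t][v_{t+1}]. For example, for (i, j) = (0, 1) we minimise over 4 possible intermediate vertex sequences; the minimum is 12, attained along the walk 0 → 1 → 1 → 1.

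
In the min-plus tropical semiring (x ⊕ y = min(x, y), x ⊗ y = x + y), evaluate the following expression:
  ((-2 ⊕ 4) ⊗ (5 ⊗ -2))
((-2 ⊕ 4) ⊗ (5 ⊗ -2)) = 1

Expand innermost to outermost. Recall ⊕ takes the minimum of its arguments and ⊗ takes their sum. Working out the expression ((-2 ⊕ 4) ⊗ (5 ⊗ -2)) gives 1.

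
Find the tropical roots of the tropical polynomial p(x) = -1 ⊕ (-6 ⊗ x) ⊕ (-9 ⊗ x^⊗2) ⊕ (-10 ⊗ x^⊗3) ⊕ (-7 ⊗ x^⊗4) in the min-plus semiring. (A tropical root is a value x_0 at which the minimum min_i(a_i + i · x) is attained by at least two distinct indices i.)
Roots: {-3, 1, 3, 5}

Each tropical root is a break point of the lower envelope of the lines y = a_i + i · x (there are 5 lines, with slopes 0, 1, ..., 4). Only the lines that attain the minimum somewhere contribute to roots; other lines are dominated. Here the surviving (envelope) indices are i = 4, i = 3, i = 2, i = 1, i = 0.
Intersections between consecutive envelope lines give the roots: for adjacent envelope indices i < j the intersection is x = (a_i − a_j) / (j − i). Reading off the sorted break points: {-3, 1, 3, 5}.
Verification: at each break x_0, at least two indices attain the minimum of min_i(a_i + i · x_0).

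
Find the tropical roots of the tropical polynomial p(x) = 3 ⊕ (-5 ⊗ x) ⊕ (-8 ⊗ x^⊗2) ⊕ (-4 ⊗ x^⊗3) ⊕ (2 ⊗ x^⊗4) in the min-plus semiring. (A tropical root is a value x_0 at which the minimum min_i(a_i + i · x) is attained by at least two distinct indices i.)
Roots: {-6, -4, 3, 8}

Each tropical root is a break point of the lower envelope of the lines y = a_i + i · x (there are 5 lines, with slopes 0, 1, ..., 4). Only the lines that attain the minimum somewhere contribute to roots; other lines are dominated. Here the surviving (envelope) indices are i = 4, i = 3, i = 2, i = 1, i = 0.
Intersections between consecutive envelope lines give the roots: for adjacent envelope indices i < j the intersection is x = (a_i − a_j) / (j − i). Reading off the sorted break points: {-6, -4, 3, 8}.
Verification: at each break x_0, at least two indices attain the minimum of min_i(a_i + i · x_0).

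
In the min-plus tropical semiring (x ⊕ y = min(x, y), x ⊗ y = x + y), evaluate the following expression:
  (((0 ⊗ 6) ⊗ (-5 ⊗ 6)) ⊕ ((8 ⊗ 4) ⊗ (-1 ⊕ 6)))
(((0 ⊗ 6) ⊗ (-5 ⊗ 6)) ⊕ ((8 ⊗ 4) ⊗ (-1 ⊕ 6))) = 7

Expand innermost to outermost. Recall ⊕ takes the minimum of its arguments and ⊗ takes their sum. Working out the expression (((0 ⊗ 6) ⊗ (-5 ⊗ 6)) ⊕ ((8 ⊗ 4) ⊗ (-1 ⊕ 6))) gives 7.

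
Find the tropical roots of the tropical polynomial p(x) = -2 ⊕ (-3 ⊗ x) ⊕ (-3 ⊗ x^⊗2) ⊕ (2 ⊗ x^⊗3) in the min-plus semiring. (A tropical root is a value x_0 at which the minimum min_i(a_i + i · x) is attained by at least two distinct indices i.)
Roots: {-5, 0, 1}

Each tropical root is a break point of the lower envelope of the lines y = a_i + i · x (there are 4 lines, with slopes 0, 1, ..., 3). Only the lines that attain the minimum somewhere contribute to roots; other lines are dominated. Here the surviving (envelope) indices are i = 3, i = 2, i = 1, i = 0.
Intersections between consecutive envelope lines give the roots: for adjacent envelope indices i < j the intersection is x = (a_i − a_j) / (j − i). Reading off the sorted break points: {-5, 0, 1}.
Verification: at each break x_0, at least two indices attain the minimum of min_i(a_i + i · x_0).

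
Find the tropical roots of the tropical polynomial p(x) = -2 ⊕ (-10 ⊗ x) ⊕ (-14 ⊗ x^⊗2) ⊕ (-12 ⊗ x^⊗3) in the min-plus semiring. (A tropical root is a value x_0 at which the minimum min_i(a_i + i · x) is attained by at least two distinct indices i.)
Roots: {-2, 4, 8}

Each tropical root is a break point of the lower envelope of the lines y = a_i + i · x (there are 4 lines, with slopes 0, 1, ..., 3). Only the lines that attain the minimum somewhere contribute to roots; other lines are dominated. Here the surviving (envelope) indices are i = 3, i = 2, i = 1, i = 0.
Intersections between consecutive envelope lines give the roots: for adjacent envelope indices i < j the intersection is x = (a_i − a_j) / (j − i). Reading off the sorted break points: {-2, 4, 8}.
Verification: at each break x_0, at least two indices attain the minimum of min_i(a_i + i · x_0).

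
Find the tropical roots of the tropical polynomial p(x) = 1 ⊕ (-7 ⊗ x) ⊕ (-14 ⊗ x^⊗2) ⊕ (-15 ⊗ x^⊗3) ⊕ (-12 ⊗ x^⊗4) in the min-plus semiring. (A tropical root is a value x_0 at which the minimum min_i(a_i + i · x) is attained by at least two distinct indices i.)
Roots: {-3, 1, 7, 8}

Each tropical root is a break point of the lower envelope of the lines y = a_i + i · x (there are 5 lines, with slopes 0, 1, ..., 4). Only the lines that attain the minimum somewhere contribute to roots; other lines are dominated. Here the surviving (envelope) indices are i = 4, i = 3, i = 2, i = 1, i = 0.
Intersections between consecutive envelope lines give the roots: for adjacent envelope indices i < j the intersection is x = (a_i − a_j) / (j − i). Reading off the sorted break points: {-3, 1, 7, 8}.
Verification: at each break x_0, at least two indices attain the minimum of min_i(a_i + i · x_0).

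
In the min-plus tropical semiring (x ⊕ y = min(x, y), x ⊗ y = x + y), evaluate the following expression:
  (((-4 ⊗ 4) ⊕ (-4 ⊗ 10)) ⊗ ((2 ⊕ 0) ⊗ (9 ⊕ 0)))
(((-4 ⊗ 4) ⊕ (-4 ⊗ 10)) ⊗ ((2 ⊕ 0) ⊗ (9 ⊕ 0))) = 0

Expand innermost to outermost. Recall ⊕ takes the minimum of its arguments and ⊗ takes their sum. Working out the expression (((-4 ⊗ 4) ⊕ (-4 ⊗ 10)) ⊗ ((2 ⊕ 0) ⊗ (9 ⊕ 0))) gives 0.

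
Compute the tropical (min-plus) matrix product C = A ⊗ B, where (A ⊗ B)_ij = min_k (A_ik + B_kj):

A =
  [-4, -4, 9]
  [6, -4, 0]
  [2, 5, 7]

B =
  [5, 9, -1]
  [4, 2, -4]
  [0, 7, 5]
A ⊗ B =
  [0, -2, -8]
  [0, -2, -8]
  [7, 7, 1]

Apply the min-plus product entry-by-entry:
  C[0][0] = min over k of (A[0][0] + B[0][0] = -4 + 5 = 1, A[0][1] + B[1][0] = -4 + 4 = 0, A[0][2] + B[2][0] = 9 + 0 = 9) = 0 (attained at k = 1)
  C[0][1] = min over k of (A[0][0] + B[0][1] = -4 + 9 = 5, A[0][1] + B[1][1] = -4 + 2 = -2, A[0][2] + B[2][1] = 9 + 7 = 16) = -2 (attained at k = 1)
  C[0][2] = min over k of (A[0][0] + B[0][2] = -4 + -1 = -5, A[0][1] + B[1][2] = -4 + -4 = -8, A[0][2] + B[2][2] = 9 + 5 = 14) = -8 (attained at k = 1)
  C[1][0] = min over k of (A[1][0] + B[0][0] = 6 + 5 = 11, A[1][1] + B[1][0] = -4 + 4 = 0, A[1][2] + B[2][0] = 0 + 0 = 0) = 0 (attained at k = 1)
  C[1][1] = min over k of (A[1][0] + B[0][1] = 6 + 9 = 15, A[1][1] + B[1][1] = -4 + 2 = -2, A[1][2] + B[2][1] = 0 + 7 = 7) = -2 (attained at k = 1)
  C[1][2] = min over k of (A[1][0] + B[0][2] = 6 + -1 = 5, A[1][1] + B[1][2] = -4 + -4 = -8, A[1][2] + B[2][2] = 0 + 5 = 5) = -8 (attained at k = 1)
  C[2][0] = min over k of (A[2][0] + B[0][0] = 2 + 5 = 7, A[2][1] + B[1][0] = 5 + 4 = 9, A[2][2] + B[2][0] = 7 + 0 = 7) = 7 (attained at k = 0)
  C[2][1] = min over k of (A[2][0] + B[0][1] = 2 + 9 = 11, A[2][1] + B[1][1] = 5 + 2 = 7, A[2][2] + B[2][1] = 7 + 7 = 14) = 7 (attained at k = 1)
  C[2][2] = min over k of (A[2][0] + B[0][2] = 2 + -1 = 1, A[2][1] + B[1][2] = 5 + -4 = 1, A[2][2] + B[2][2] = 7 + 5 = 12) = 1 (attained at k = 0)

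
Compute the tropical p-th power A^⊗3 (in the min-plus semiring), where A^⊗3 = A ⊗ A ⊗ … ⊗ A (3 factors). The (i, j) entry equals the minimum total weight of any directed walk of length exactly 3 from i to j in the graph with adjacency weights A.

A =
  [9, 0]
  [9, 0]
A^⊗3 =
  [9, 0]
  [9, 0]

Each entry (A^⊗3)_ij equals the minimum over all length-3 walks i = v_0 → v_1 → … → v_3 = j of Σ_t A[v_t][v_{t+1}]. For example, for (i, j) = (0, 1) we minimise over 4 possible intermediate vertex sequences; the minimum is 0, attained along the walk 0 → 1 → 1 → 1.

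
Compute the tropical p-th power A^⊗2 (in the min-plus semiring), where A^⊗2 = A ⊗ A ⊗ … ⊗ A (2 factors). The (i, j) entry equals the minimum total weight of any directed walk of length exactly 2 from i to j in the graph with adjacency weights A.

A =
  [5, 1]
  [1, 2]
A^⊗2 =
  [2, 3]
  [3, 2]

Each entry (A^⊗2)_ij equals the minimum over all length-2 walks i = v_0 → v_1 → … → v_2 = j of Σ_t A[v_t][v_{t+1}]. For example, for (i, j) = (0, 1) we minimise over 2 possible intermediate vertex sequences; the minimum is 3, attained along the walk 0 → 1 → 1.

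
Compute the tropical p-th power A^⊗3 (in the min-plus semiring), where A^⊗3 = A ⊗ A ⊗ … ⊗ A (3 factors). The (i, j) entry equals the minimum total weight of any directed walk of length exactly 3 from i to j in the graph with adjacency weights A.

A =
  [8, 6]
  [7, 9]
A^⊗3 =
  [21, 19]
  [20, 21]

Each entry (A^⊗3)_ij equals the minimum over all length-3 walks i = v_0 → v_1 → … → v_3 = j of Σ_t A[v_t][v_{t+1}]. For example, for (i, j) = (0, 1) we minimise over 4 possible intermediate vertex sequences; the minimum is 19, attained along the walk 0 → 1 → 0 → 1.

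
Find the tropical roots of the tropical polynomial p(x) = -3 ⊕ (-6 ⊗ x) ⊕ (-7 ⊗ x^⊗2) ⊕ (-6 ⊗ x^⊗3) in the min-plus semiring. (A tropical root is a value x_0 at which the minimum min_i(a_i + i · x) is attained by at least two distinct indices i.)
Roots: {-1, 1, 3}

Each tropical root is a break point of the lower envelope of the lines y = a_i + i · x (there are 4 lines, with slopes 0, 1, ..., 3). Only the lines that attain the minimum somewhere contribute to roots; other lines are dominated. Here the surviving (envelope) indices are i = 3, i = 2, i = 1, i = 0.
Intersections between consecutive envelope lines give the roots: for adjacent envelope indices i < j the intersection is x = (a_i − a_j) / (j − i). Reading off the sorted break points: {-1, 1, 3}.
Verification: at each break x_0, at least two indices attain the minimum of min_i(a_i + i · x_0).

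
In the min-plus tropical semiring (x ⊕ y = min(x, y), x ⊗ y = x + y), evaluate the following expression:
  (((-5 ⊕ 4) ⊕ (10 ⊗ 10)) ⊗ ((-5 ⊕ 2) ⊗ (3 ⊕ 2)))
(((-5 ⊕ 4) ⊕ (10 ⊗ 10)) ⊗ ((-5 ⊕ 2) ⊗ (3 ⊕ 2))) = -8

Expand innermost to outermost. Recall ⊕ takes the minimum of its arguments and ⊗ takes their sum. Working out the expression (((-5 ⊕ 4) ⊕ (10 ⊗ 10)) ⊗ ((-5 ⊕ 2) ⊗ (3 ⊕ 2))) gives -8.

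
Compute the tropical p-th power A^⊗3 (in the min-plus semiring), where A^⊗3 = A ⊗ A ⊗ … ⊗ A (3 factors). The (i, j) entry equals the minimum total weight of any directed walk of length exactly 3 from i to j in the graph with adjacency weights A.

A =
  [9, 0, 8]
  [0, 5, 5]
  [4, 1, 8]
A^⊗3 =
  [5, 0, 8]
  [0, 5, 5]
  [4, 1, 9]

Each entry (A^⊗3)_ij equals the minimum over all length-3 walks i = v_0 → v_1 → … → v_3 = j of Σ_t A[v_t][v_{t+1}]. For example, for (i, j) = (0, 2) we minimise over 9 possible intermediate vertex sequences; the minimum is 8, attained along the walk 0 → 1 → 0 → 2.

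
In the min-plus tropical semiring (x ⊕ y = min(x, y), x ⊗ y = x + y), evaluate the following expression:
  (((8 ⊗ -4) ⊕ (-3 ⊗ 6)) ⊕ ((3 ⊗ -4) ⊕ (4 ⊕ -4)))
(((8 ⊗ -4) ⊕ (-3 ⊗ 6)) ⊕ ((3 ⊗ -4) ⊕ (4 ⊕ -4))) = -4

Expand innermost to outermost. Recall ⊕ takes the minimum of its arguments and ⊗ takes their sum. Working out the expression (((8 ⊗ -4) ⊕ (-3 ⊗ 6)) ⊕ ((3 ⊗ -4) ⊕ (4 ⊕ -4))) gives -4.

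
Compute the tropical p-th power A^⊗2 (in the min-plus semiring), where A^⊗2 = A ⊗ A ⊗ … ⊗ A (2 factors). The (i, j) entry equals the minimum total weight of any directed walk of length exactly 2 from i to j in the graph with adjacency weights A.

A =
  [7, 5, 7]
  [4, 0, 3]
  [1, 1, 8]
A^⊗2 =
  [8, 5, 8]
  [4, 0, 3]
  [5, 1, 4]

Each entry (A^⊗2)_ij equals the minimum over all length-2 walks i = v_0 → v_1 → … → v_2 = j of Σ_t A[v_t][v_{t+1}]. For example, for (i, j) = (0, 2) we minimise over 3 possible intermediate vertex sequences; the minimum is 8, attained along the walk 0 → 1 → 2.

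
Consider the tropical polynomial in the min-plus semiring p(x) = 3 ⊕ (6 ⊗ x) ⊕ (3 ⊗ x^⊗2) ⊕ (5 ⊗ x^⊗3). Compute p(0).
p(0) = 3

A tropical monomial a ⊗ x^⊗i evaluates to a + i · x. Evaluating each term at x = 0:
  Term 0 contributes 3 + 0 · 0 = 3
  Term 1 contributes 6 + 1 · 0 = 6
  Term 2 contributes 3 + 2 · 0 = 3
  Term 3 contributes 5 + 3 · 0 = 5
p(0) = ⊕ of these = min[3, 6, 3, 5] = 3.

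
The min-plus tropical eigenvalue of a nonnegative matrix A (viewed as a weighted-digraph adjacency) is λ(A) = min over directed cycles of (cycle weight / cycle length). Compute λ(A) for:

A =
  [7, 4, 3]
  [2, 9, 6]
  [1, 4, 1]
λ(A) = 1

Enumerate directed cycles and compute their means (weight / length). Sample:
  cycle 0 → 0: weight = 7, length = 1, mean = 7/1 ≈ 7.000
  cycle 1 → 1: weight = 9, length = 1, mean = 9/1 ≈ 9.000
  cycle 2 → 2: weight = 1, length = 1, mean = 1/1 ≈ 1.000
  cycle 0 → 1 → 0: weight = 6, length = 2, mean = 6/2 ≈ 3.000
  cycle 0 → 2 → 0: weight = 4, length = 2, mean = 4/2 ≈ 2.000
  cycle 1 → 0 → 1: weight = 6, length = 2, mean = 6/2 ≈ 3.000
Minimum mean = 1.000, attained e.g. along the cycle 2 → 2 with weight 1 and length 1. So λ(A) = 1/1 = 1.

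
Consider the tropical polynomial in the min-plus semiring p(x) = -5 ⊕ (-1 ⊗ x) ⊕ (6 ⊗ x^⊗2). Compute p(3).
p(3) = -5

A tropical monomial a ⊗ x^⊗i evaluates to a + i · x. Evaluating each term at x = 3:
  Term 0 contributes -5 + 0 · 3 = -5
  Term 1 contributes -1 + 1 · 3 = 2
  Term 2 contributes 6 + 2 · 3 = 12
p(3) = ⊕ of these = min[-5, 2, 12] = -5.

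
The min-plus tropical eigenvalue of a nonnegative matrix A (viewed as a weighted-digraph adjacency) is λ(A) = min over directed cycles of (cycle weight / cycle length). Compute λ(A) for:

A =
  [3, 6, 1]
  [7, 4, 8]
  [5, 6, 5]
λ(A) = 3

Enumerate directed cycles and compute their means (weight / length). Sample:
  cycle 0 → 0: weight = 3, length = 1, mean = 3/1 ≈ 3.000
  cycle 1 → 1: weight = 4, length = 1, mean = 4/1 ≈ 4.000
  cycle 2 → 2: weight = 5, length = 1, mean = 5/1 ≈ 5.000
  cycle 0 → 1 → 0: weight = 13, length = 2, mean = 13/2 ≈ 6.500
  cycle 0 → 2 → 0: weight = 6, length = 2, mean = 6/2 ≈ 3.000
  cycle 1 → 0 → 1: weight = 13, length = 2, mean = 13/2 ≈ 6.500
Minimum mean = 3.000, attained e.g. along the cycle 0 → 0 with weight 3 and length 1. So λ(A) = 3/1 = 3.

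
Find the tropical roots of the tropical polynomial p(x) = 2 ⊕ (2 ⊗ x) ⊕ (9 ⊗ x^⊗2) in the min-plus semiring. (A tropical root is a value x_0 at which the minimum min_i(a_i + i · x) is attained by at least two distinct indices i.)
Roots: {-7, 0}

Each tropical root is a break point of the lower envelope of the lines y = a_i + i · x (there are 3 lines, with slopes 0, 1, ..., 2). Only the lines that attain the minimum somewhere contribute to roots; other lines are dominated. Here the surviving (envelope) indices are i = 2, i = 1, i = 0.
Intersections between consecutive envelope lines give the roots: for adjacent envelope indices i < j the intersection is x = (a_i − a_j) / (j − i). Reading off the sorted break points: {-7, 0}.
Verification: at each break x_0, at least two indices attain the minimum of min_i(a_i + i · x_0).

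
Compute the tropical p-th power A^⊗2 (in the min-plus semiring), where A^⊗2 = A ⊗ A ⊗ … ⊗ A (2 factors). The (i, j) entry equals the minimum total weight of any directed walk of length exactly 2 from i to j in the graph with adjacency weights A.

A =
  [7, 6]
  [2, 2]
A^⊗2 =
  [8, 8]
  [4, 4]

Each entry (A^⊗2)_ij equals the minimum over all length-2 walks i = v_0 → v_1 → … → v_2 = j of Σ_t A[v_t][v_{t+1}]. For example, for (i, j) = (0, 1) we minimise over 2 possible intermediate vertex sequences; the minimum is 8, attained along the walk 0 → 1 → 1.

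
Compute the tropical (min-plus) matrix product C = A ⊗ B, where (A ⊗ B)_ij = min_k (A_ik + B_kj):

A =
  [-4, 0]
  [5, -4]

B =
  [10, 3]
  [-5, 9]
A ⊗ B =
  [-5, -1]
  [-9, 5]

Apply the min-plus product entry-by-entry:
  C[0][0] = min over k of (A[0][0] + B[0][0] = -4 + 10 = 6, A[0][1] + B[1][0] = 0 + -5 = -5) = -5 (attained at k = 1)
  C[0][1] = min over k of (A[0][0] + B[0][1] = -4 + 3 = -1, A[0][1] + B[1][1] = 0 + 9 = 9) = -1 (attained at k = 0)
  C[1][0] = min over k of (A[1][0] + B[0][0] = 5 + 10 = 15, A[1][1] + B[1][0] = -4 + -5 = -9) = -9 (attained at k = 1)
  C[1][1] = min over k of (A[1][0] + B[0][1] = 5 + 3 = 8, A[1][1] + B[1][1] = -4 + 9 = 5) = 5 (attained at k = 1)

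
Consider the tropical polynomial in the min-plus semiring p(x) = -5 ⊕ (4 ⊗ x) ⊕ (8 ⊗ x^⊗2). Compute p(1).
p(1) = -5

A tropical monomial a ⊗ x^⊗i evaluates to a + i · x. Evaluating each term at x = 1:
  Term 0 contributes -5 + 0 · 1 = -5
  Term 1 contributes 4 + 1 · 1 = 5
  Term 2 contributes 8 + 2 · 1 = 10
p(1) = ⊕ of these = min[-5, 5, 10] = -5.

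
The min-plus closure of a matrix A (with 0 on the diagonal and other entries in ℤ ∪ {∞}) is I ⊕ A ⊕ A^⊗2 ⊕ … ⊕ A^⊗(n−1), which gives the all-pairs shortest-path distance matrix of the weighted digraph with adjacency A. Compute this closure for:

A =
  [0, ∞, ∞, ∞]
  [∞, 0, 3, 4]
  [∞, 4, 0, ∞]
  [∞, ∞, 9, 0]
Closure =
  [0, ∞, ∞, ∞]
  [∞, 0, 3, 4]
  [∞, 4, 0, 8]
  [∞, 13, 9, 0]

This is the Floyd-Warshall all-pairs shortest-path computation. For each intermediate vertex k = 0, 1, …, 3, update dist[i][j] ← min(dist[i][j], dist[i][k] + dist[k][j]). The final matrix gives, for each (i, j), the minimum total weight of any directed path from i to j (possibly empty when i = j).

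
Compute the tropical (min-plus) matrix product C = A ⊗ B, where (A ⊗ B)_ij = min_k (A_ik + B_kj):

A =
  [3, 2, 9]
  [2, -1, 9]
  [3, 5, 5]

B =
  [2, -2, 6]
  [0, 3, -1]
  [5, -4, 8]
A ⊗ B =
  [2, 1, 1]
  [-1, 0, -2]
  [5, 1, 4]

Apply the min-plus product entry-by-entry:
  C[0][0] = min over k of (A[0][0] + B[0][0] = 3 + 2 = 5, A[0][1] + B[1][0] = 2 + 0 = 2, A[0][2] + B[2][0] = 9 + 5 = 14) = 2 (attained at k = 1)
  C[0][1] = min over k of (A[0][0] + B[0][1] = 3 + -2 = 1, A[0][1] + B[1][1] = 2 + 3 = 5, A[0][2] + B[2][1] = 9 + -4 = 5) = 1 (attained at k = 0)
  C[0][2] = min over k of (A[0][0] + B[0][2] = 3 + 6 = 9, A[0][1] + B[1][2] = 2 + -1 = 1, A[0][2] + B[2][2] = 9 + 8 = 17) = 1 (attained at k = 1)
  C[1][0] = min over k of (A[1][0] + B[0][0] = 2 + 2 = 4, A[1][1] + B[1][0] = -1 + 0 = -1, A[1][2] + B[2][0] = 9 + 5 = 14) = -1 (attained at k = 1)
  C[1][1] = min over k of (A[1][0] + B[0][1] = 2 + -2 = 0, A[1][1] + B[1][1] = -1 + 3 = 2, A[1][2] + B[2][1] = 9 + -4 = 5) = 0 (attained at k = 0)
  C[1][2] = min over k of (A[1][0] + B[0][2] = 2 + 6 = 8, A[1][1] + B[1][2] = -1 + -1 = -2, A[1][2] + B[2][2] = 9 + 8 = 17) = -2 (attained at k = 1)
  C[2][0] = min over k of (A[2][0] + B[0][0] = 3 + 2 = 5, A[2][1] + B[1][0] = 5 + 0 = 5, A[2][2] + B[2][0] = 5 + 5 = 10) = 5 (attained at k = 0)
  C[2][1] = min over k of (A[2][0] + B[0][1] = 3 + -2 = 1, A[2][1] + B[1][1] = 5 + 3 = 8, A[2][2] + B[2][1] = 5 + -4 = 1) = 1 (attained at k = 0)
  C[2][2] = min over k of (A[2][0] + B[0][2] = 3 + 6 = 9, A[2][1] + B[1][2] = 5 + -1 = 4, A[2][2] + B[2][2] = 5 + 8 = 13) = 4 (attained at k = 1)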